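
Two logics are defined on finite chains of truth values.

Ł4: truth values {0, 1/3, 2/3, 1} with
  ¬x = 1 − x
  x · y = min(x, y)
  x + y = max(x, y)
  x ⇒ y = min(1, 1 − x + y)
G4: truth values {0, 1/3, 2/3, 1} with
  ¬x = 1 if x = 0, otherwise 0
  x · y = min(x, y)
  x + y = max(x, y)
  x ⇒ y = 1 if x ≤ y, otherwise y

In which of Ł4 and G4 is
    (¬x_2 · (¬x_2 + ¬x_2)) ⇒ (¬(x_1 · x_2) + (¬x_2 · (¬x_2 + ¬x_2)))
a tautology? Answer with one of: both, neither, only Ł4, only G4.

In Ł4: every assignment gives 1 — tautology.
In G4: every assignment gives 1 — tautology.

both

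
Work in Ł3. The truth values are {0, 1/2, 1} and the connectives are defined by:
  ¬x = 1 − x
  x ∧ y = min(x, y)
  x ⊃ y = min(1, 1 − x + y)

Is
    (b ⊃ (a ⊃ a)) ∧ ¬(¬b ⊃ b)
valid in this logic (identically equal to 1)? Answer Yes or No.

No

Counterexample: take a = 0, b = 1/2.
a ⊃ a = 0 ⊃ 0 = 1
b ⊃ (a ⊃ a) = 1/2 ⊃ 1 = 1
¬b = ¬1/2 = 1/2
¬b ⊃ b = 1/2 ⊃ 1/2 = 1
¬(¬b ⊃ b) = ¬1 = 0
(b ⊃ (a ⊃ a)) ∧ ¬(¬b ⊃ b) = 1 ∧ 0 = 0
This gives 0 ≠ 1.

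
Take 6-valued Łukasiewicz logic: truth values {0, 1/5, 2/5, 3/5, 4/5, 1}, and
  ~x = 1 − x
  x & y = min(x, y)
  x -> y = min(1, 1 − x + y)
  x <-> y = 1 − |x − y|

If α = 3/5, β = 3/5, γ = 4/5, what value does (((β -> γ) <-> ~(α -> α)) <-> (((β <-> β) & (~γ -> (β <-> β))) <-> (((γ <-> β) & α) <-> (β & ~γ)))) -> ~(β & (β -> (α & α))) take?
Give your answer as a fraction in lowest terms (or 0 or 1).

1

β -> γ = 3/5 -> 4/5 = 1
α -> α = 3/5 -> 3/5 = 1
~(α -> α) = ~1 = 0
(β -> γ) <-> ~(α -> α) = 1 <-> 0 = 0
β <-> β = 3/5 <-> 3/5 = 1
~γ = ~4/5 = 1/5
β <-> β = 3/5 <-> 3/5 = 1
~γ -> (β <-> β) = 1/5 -> 1 = 1
(β <-> β) & (~γ -> (β <-> β)) = 1 & 1 = 1
γ <-> β = 4/5 <-> 3/5 = 4/5
(γ <-> β) & α = 4/5 & 3/5 = 3/5
~γ = ~4/5 = 1/5
β & ~γ = 3/5 & 1/5 = 1/5
((γ <-> β) & α) <-> (β & ~γ) = 3/5 <-> 1/5 = 3/5
((β <-> β) & (~γ -> (β <-> β))) <-> (((γ <-> β) & α) <-> (β & ~γ)) = 1 <-> 3/5 = 3/5
((β -> γ) <-> ~(α -> α)) <-> (((β <-> β) & (~γ -> (β <-> β))) <-> (((γ <-> β) & α) <-> (β & ~γ))) = 0 <-> 3/5 = 2/5
α & α = 3/5 & 3/5 = 3/5
β -> (α & α) = 3/5 -> 3/5 = 1
β & (β -> (α & α)) = 3/5 & 1 = 3/5
~(β & (β -> (α & α))) = ~3/5 = 2/5
(((β -> γ) <-> ~(α -> α)) <-> (((β <-> β) & (~γ -> (β <-> β))) <-> (((γ <-> β) & α) <-> (β & ~γ)))) -> ~(β & (β -> (α & α))) = 2/5 -> 2/5 = 1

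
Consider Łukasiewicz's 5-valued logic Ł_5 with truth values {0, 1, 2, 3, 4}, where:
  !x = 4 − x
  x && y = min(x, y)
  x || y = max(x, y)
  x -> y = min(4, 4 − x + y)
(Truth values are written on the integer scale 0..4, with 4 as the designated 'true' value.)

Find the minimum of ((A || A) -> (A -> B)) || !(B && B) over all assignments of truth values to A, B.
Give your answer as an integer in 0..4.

Take A = 4, B = 2:
A || A = 4 || 4 = 4
A -> B = 4 -> 2 = 2
(A || A) -> (A -> B) = 4 -> 2 = 2
B && B = 2 && 2 = 2
!(B && B) = !2 = 2
((A || A) -> (A -> B)) || !(B && B) = 2 || 2 = 2
No assignment yields a value below 2, so this is the minimum.

2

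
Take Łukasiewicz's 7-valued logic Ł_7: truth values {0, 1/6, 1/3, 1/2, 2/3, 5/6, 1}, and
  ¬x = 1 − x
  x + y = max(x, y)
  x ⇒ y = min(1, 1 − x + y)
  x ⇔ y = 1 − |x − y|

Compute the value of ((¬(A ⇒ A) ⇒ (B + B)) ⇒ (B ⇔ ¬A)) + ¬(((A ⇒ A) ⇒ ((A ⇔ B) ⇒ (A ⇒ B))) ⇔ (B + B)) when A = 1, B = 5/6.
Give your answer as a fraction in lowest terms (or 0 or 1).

A ⇒ A = 1 ⇒ 1 = 1
¬(A ⇒ A) = ¬1 = 0
B + B = 5/6 + 5/6 = 5/6
¬(A ⇒ A) ⇒ (B + B) = 0 ⇒ 5/6 = 1
¬A = ¬1 = 0
B ⇔ ¬A = 5/6 ⇔ 0 = 1/6
(¬(A ⇒ A) ⇒ (B + B)) ⇒ (B ⇔ ¬A) = 1 ⇒ 1/6 = 1/6
A ⇒ A = 1 ⇒ 1 = 1
A ⇔ B = 1 ⇔ 5/6 = 5/6
A ⇒ B = 1 ⇒ 5/6 = 5/6
(A ⇔ B) ⇒ (A ⇒ B) = 5/6 ⇒ 5/6 = 1
(A ⇒ A) ⇒ ((A ⇔ B) ⇒ (A ⇒ B)) = 1 ⇒ 1 = 1
B + B = 5/6 + 5/6 = 5/6
((A ⇒ A) ⇒ ((A ⇔ B) ⇒ (A ⇒ B))) ⇔ (B + B) = 1 ⇔ 5/6 = 5/6
¬(((A ⇒ A) ⇒ ((A ⇔ B) ⇒ (A ⇒ B))) ⇔ (B + B)) = ¬5/6 = 1/6
((¬(A ⇒ A) ⇒ (B + B)) ⇒ (B ⇔ ¬A)) + ¬(((A ⇒ A) ⇒ ((A ⇔ B) ⇒ (A ⇒ B))) ⇔ (B + B)) = 1/6 + 1/6 = 1/6

1/6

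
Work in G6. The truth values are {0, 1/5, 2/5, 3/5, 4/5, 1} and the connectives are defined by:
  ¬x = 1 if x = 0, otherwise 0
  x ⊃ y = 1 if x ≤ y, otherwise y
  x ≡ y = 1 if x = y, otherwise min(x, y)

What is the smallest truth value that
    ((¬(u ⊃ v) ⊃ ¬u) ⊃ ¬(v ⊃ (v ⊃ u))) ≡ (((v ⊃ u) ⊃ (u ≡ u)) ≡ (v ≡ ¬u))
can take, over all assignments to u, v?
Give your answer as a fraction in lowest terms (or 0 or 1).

Take u = 0, v = 1/5:
u ⊃ v = 0 ⊃ 1/5 = 1
¬(u ⊃ v) = ¬1 = 0
¬u = ¬0 = 1
¬(u ⊃ v) ⊃ ¬u = 0 ⊃ 1 = 1
v ⊃ u = 1/5 ⊃ 0 = 0
v ⊃ (v ⊃ u) = 1/5 ⊃ 0 = 0
¬(v ⊃ (v ⊃ u)) = ¬0 = 1
(¬(u ⊃ v) ⊃ ¬u) ⊃ ¬(v ⊃ (v ⊃ u)) = 1 ⊃ 1 = 1
v ⊃ u = 1/5 ⊃ 0 = 0
u ≡ u = 0 ≡ 0 = 1
(v ⊃ u) ⊃ (u ≡ u) = 0 ⊃ 1 = 1
¬u = ¬0 = 1
v ≡ ¬u = 1/5 ≡ 1 = 1/5
((v ⊃ u) ⊃ (u ≡ u)) ≡ (v ≡ ¬u) = 1 ≡ 1/5 = 1/5
((¬(u ⊃ v) ⊃ ¬u) ⊃ ¬(v ⊃ (v ⊃ u))) ≡ (((v ⊃ u) ⊃ (u ≡ u)) ≡ (v ≡ ¬u)) = 1 ≡ 1/5 = 1/5
No assignment yields a value below 1/5, so this is the minimum.

1/5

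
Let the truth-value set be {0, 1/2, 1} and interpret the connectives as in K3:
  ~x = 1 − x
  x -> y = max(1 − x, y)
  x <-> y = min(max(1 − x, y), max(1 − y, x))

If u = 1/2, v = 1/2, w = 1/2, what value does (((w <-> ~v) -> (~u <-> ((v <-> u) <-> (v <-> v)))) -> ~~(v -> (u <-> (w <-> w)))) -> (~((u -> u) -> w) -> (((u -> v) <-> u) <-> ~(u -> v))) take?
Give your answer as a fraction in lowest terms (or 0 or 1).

1/2

~v = ~1/2 = 1/2
w <-> ~v = 1/2 <-> 1/2 = 1/2
~u = ~1/2 = 1/2
v <-> u = 1/2 <-> 1/2 = 1/2
v <-> v = 1/2 <-> 1/2 = 1/2
(v <-> u) <-> (v <-> v) = 1/2 <-> 1/2 = 1/2
~u <-> ((v <-> u) <-> (v <-> v)) = 1/2 <-> 1/2 = 1/2
(w <-> ~v) -> (~u <-> ((v <-> u) <-> (v <-> v))) = 1/2 -> 1/2 = 1/2
w <-> w = 1/2 <-> 1/2 = 1/2
u <-> (w <-> w) = 1/2 <-> 1/2 = 1/2
v -> (u <-> (w <-> w)) = 1/2 -> 1/2 = 1/2
~(v -> (u <-> (w <-> w))) = ~1/2 = 1/2
~~(v -> (u <-> (w <-> w))) = ~1/2 = 1/2
((w <-> ~v) -> (~u <-> ((v <-> u) <-> (v <-> v)))) -> ~~(v -> (u <-> (w <-> w))) = 1/2 -> 1/2 = 1/2
u -> u = 1/2 -> 1/2 = 1/2
(u -> u) -> w = 1/2 -> 1/2 = 1/2
~((u -> u) -> w) = ~1/2 = 1/2
u -> v = 1/2 -> 1/2 = 1/2
(u -> v) <-> u = 1/2 <-> 1/2 = 1/2
u -> v = 1/2 -> 1/2 = 1/2
~(u -> v) = ~1/2 = 1/2
((u -> v) <-> u) <-> ~(u -> v) = 1/2 <-> 1/2 = 1/2
~((u -> u) -> w) -> (((u -> v) <-> u) <-> ~(u -> v)) = 1/2 -> 1/2 = 1/2
(((w <-> ~v) -> (~u <-> ((v <-> u) <-> (v <-> v)))) -> ~~(v -> (u <-> (w <-> w)))) -> (~((u -> u) -> w) -> (((u -> v) <-> u) <-> ~(u -> v))) = 1/2 -> 1/2 = 1/2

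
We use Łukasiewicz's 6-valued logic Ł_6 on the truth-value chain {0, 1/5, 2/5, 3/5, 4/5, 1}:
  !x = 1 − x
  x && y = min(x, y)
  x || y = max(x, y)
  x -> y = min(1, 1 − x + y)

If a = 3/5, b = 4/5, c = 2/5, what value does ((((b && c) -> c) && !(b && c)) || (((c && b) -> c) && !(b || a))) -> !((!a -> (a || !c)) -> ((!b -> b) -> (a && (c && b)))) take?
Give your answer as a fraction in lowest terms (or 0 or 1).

b && c = 4/5 && 2/5 = 2/5
(b && c) -> c = 2/5 -> 2/5 = 1
b && c = 4/5 && 2/5 = 2/5
!(b && c) = !2/5 = 3/5
((b && c) -> c) && !(b && c) = 1 && 3/5 = 3/5
c && b = 2/5 && 4/5 = 2/5
(c && b) -> c = 2/5 -> 2/5 = 1
b || a = 4/5 || 3/5 = 4/5
!(b || a) = !4/5 = 1/5
((c && b) -> c) && !(b || a) = 1 && 1/5 = 1/5
(((b && c) -> c) && !(b && c)) || (((c && b) -> c) && !(b || a)) = 3/5 || 1/5 = 3/5
!a = !3/5 = 2/5
!c = !2/5 = 3/5
a || !c = 3/5 || 3/5 = 3/5
!a -> (a || !c) = 2/5 -> 3/5 = 1
!b = !4/5 = 1/5
!b -> b = 1/5 -> 4/5 = 1
c && b = 2/5 && 4/5 = 2/5
a && (c && b) = 3/5 && 2/5 = 2/5
(!b -> b) -> (a && (c && b)) = 1 -> 2/5 = 2/5
(!a -> (a || !c)) -> ((!b -> b) -> (a && (c && b))) = 1 -> 2/5 = 2/5
!((!a -> (a || !c)) -> ((!b -> b) -> (a && (c && b)))) = !2/5 = 3/5
((((b && c) -> c) && !(b && c)) || (((c && b) -> c) && !(b || a))) -> !((!a -> (a || !c)) -> ((!b -> b) -> (a && (c && b)))) = 3/5 -> 3/5 = 1

1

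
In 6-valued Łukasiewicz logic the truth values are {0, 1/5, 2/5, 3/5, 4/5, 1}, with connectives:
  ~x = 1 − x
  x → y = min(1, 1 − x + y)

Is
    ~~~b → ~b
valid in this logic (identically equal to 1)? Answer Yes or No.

Yes

b = 0 ↦ 1
b = 1/5 ↦ 1
b = 2/5 ↦ 1
b = 3/5 ↦ 1
b = 4/5 ↦ 1
b = 1 ↦ 1
Every assignment gives a value ≥ 1.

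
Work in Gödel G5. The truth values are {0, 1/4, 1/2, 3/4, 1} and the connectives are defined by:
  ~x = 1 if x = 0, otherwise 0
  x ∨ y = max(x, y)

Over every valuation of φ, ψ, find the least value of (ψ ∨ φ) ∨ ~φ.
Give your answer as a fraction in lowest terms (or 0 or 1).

Take φ = 1/4, ψ = 0:
ψ ∨ φ = 0 ∨ 1/4 = 1/4
~φ = ~1/4 = 0
(ψ ∨ φ) ∨ ~φ = 1/4 ∨ 0 = 1/4
No assignment yields a value below 1/4, so this is the minimum.

1/4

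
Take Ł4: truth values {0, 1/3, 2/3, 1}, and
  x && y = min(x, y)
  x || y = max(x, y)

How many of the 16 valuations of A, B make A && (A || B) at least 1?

A = 0, B = 0 ↦ 0  <
A = 0, B = 1/3 ↦ 0  <
A = 0, B = 2/3 ↦ 0  <
A = 0, B = 1 ↦ 0  <
A = 1/3, B = 0 ↦ 1/3  <
A = 1/3, B = 1/3 ↦ 1/3  <
A = 1/3, B = 2/3 ↦ 1/3  <
A = 1/3, B = 1 ↦ 1/3  <
A = 2/3, B = 0 ↦ 2/3  <
A = 2/3, B = 1/3 ↦ 2/3  <
A = 2/3, B = 2/3 ↦ 2/3  <
A = 2/3, B = 1 ↦ 2/3  <
A = 1, B = 0 ↦ 1  ≥
A = 1, B = 1/3 ↦ 1  ≥
A = 1, B = 2/3 ↦ 1  ≥
A = 1, B = 1 ↦ 1  ≥
So 4 of the 16 assignments meet the threshold.

4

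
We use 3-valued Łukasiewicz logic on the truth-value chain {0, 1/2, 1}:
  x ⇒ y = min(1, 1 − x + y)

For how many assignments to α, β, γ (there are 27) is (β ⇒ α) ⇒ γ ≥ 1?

value 1: 13 assignments (counts)
value 1/2: 8 assignments
value 0: 6 assignments
So 13 of the 27 assignments meet the threshold.

13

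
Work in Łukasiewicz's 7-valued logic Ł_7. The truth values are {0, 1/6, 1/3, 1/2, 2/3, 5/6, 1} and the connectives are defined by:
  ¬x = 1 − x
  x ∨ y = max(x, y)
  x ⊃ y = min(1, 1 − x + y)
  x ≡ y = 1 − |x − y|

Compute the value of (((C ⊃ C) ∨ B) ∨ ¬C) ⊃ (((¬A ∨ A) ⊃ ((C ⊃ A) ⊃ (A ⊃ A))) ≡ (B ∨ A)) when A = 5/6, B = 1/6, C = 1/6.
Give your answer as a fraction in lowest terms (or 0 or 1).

5/6

C ⊃ C = 1/6 ⊃ 1/6 = 1
(C ⊃ C) ∨ B = 1 ∨ 1/6 = 1
¬C = ¬1/6 = 5/6
((C ⊃ C) ∨ B) ∨ ¬C = 1 ∨ 5/6 = 1
¬A = ¬5/6 = 1/6
¬A ∨ A = 1/6 ∨ 5/6 = 5/6
C ⊃ A = 1/6 ⊃ 5/6 = 1
A ⊃ A = 5/6 ⊃ 5/6 = 1
(C ⊃ A) ⊃ (A ⊃ A) = 1 ⊃ 1 = 1
(¬A ∨ A) ⊃ ((C ⊃ A) ⊃ (A ⊃ A)) = 5/6 ⊃ 1 = 1
B ∨ A = 1/6 ∨ 5/6 = 5/6
((¬A ∨ A) ⊃ ((C ⊃ A) ⊃ (A ⊃ A))) ≡ (B ∨ A) = 1 ≡ 5/6 = 5/6
(((C ⊃ C) ∨ B) ∨ ¬C) ⊃ (((¬A ∨ A) ⊃ ((C ⊃ A) ⊃ (A ⊃ A))) ≡ (B ∨ A)) = 1 ⊃ 5/6 = 5/6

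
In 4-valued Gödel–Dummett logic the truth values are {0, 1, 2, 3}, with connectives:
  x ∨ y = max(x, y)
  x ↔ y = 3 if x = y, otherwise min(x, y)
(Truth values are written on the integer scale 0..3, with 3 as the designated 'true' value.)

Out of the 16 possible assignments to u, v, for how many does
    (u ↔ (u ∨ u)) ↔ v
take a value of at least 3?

4

u = 0, v = 0 ↦ 0  <
u = 0, v = 1 ↦ 1  <
u = 0, v = 2 ↦ 2  <
u = 0, v = 3 ↦ 3  ≥
u = 1, v = 0 ↦ 0  <
u = 1, v = 1 ↦ 1  <
u = 1, v = 2 ↦ 2  <
u = 1, v = 3 ↦ 3  ≥
u = 2, v = 0 ↦ 0  <
u = 2, v = 1 ↦ 1  <
u = 2, v = 2 ↦ 2  <
u = 2, v = 3 ↦ 3  ≥
u = 3, v = 0 ↦ 0  <
u = 3, v = 1 ↦ 1  <
u = 3, v = 2 ↦ 2  <
u = 3, v = 3 ↦ 3  ≥
So 4 of the 16 assignments meet the threshold.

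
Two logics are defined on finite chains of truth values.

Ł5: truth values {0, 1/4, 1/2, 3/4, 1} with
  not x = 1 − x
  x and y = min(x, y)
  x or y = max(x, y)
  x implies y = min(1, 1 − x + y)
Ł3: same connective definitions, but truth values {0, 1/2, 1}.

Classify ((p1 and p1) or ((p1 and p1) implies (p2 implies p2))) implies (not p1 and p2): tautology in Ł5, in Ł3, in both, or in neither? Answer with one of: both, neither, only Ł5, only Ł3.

neither

In Ł5: at p1 = 0, p2 = 0 the value is 0 — not a tautology.
In Ł3: at p1 = 0, p2 = 0 the value is 0 — not a tautology.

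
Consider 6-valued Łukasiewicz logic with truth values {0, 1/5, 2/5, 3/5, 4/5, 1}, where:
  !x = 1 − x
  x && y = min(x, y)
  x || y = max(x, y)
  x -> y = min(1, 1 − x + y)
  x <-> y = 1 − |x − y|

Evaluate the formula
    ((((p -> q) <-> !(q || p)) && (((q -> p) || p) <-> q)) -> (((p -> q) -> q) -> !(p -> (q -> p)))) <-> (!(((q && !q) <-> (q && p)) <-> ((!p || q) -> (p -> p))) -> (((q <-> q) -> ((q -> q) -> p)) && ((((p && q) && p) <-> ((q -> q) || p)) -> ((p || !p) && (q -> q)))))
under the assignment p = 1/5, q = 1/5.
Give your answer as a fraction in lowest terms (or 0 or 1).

1

p -> q = 1/5 -> 1/5 = 1
q || p = 1/5 || 1/5 = 1/5
!(q || p) = !1/5 = 4/5
(p -> q) <-> !(q || p) = 1 <-> 4/5 = 4/5
q -> p = 1/5 -> 1/5 = 1
(q -> p) || p = 1 || 1/5 = 1
((q -> p) || p) <-> q = 1 <-> 1/5 = 1/5
((p -> q) <-> !(q || p)) && (((q -> p) || p) <-> q) = 4/5 && 1/5 = 1/5
p -> q = 1/5 -> 1/5 = 1
(p -> q) -> q = 1 -> 1/5 = 1/5
q -> p = 1/5 -> 1/5 = 1
p -> (q -> p) = 1/5 -> 1 = 1
!(p -> (q -> p)) = !1 = 0
((p -> q) -> q) -> !(p -> (q -> p)) = 1/5 -> 0 = 4/5
(((p -> q) <-> !(q || p)) && (((q -> p) || p) <-> q)) -> (((p -> q) -> q) -> !(p -> (q -> p))) = 1/5 -> 4/5 = 1
!q = !1/5 = 4/5
q && !q = 1/5 && 4/5 = 1/5
q && p = 1/5 && 1/5 = 1/5
(q && !q) <-> (q && p) = 1/5 <-> 1/5 = 1
!p = !1/5 = 4/5
!p || q = 4/5 || 1/5 = 4/5
p -> p = 1/5 -> 1/5 = 1
(!p || q) -> (p -> p) = 4/5 -> 1 = 1
((q && !q) <-> (q && p)) <-> ((!p || q) -> (p -> p)) = 1 <-> 1 = 1
!(((q && !q) <-> (q && p)) <-> ((!p || q) -> (p -> p))) = !1 = 0
q <-> q = 1/5 <-> 1/5 = 1
q -> q = 1/5 -> 1/5 = 1
(q -> q) -> p = 1 -> 1/5 = 1/5
(q <-> q) -> ((q -> q) -> p) = 1 -> 1/5 = 1/5
p && q = 1/5 && 1/5 = 1/5
(p && q) && p = 1/5 && 1/5 = 1/5
q -> q = 1/5 -> 1/5 = 1
(q -> q) || p = 1 || 1/5 = 1
((p && q) && p) <-> ((q -> q) || p) = 1/5 <-> 1 = 1/5
!p = !1/5 = 4/5
p || !p = 1/5 || 4/5 = 4/5
q -> q = 1/5 -> 1/5 = 1
(p || !p) && (q -> q) = 4/5 && 1 = 4/5
(((p && q) && p) <-> ((q -> q) || p)) -> ((p || !p) && (q -> q)) = 1/5 -> 4/5 = 1
((q <-> q) -> ((q -> q) -> p)) && ((((p && q) && p) <-> ((q -> q) || p)) -> ((p || !p) && (q -> q))) = 1/5 && 1 = 1/5
!(((q && !q) <-> (q && p)) <-> ((!p || q) -> (p -> p))) -> (((q <-> q) -> ((q -> q) -> p)) && ((((p && q) && p) <-> ((q -> q) || p)) -> ((p || !p) && (q -> q)))) = 0 -> 1/5 = 1
((((p -> q) <-> !(q || p)) && (((q -> p) || p) <-> q)) -> (((p -> q) -> q) -> !(p -> (q -> p)))) <-> (!(((q && !q) <-> (q && p)) <-> ((!p || q) -> (p -> p))) -> (((q <-> q) -> ((q -> q) -> p)) && ((((p && q) && p) <-> ((q -> q) || p)) -> ((p || !p) && (q -> q))))) = 1 <-> 1 = 1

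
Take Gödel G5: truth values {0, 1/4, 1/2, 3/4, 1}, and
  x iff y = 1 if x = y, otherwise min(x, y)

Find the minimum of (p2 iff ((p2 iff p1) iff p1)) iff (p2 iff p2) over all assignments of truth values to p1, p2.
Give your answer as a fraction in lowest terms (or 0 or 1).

1/4

Take p1 = 0, p2 = 1/4:
p2 iff p1 = 1/4 iff 0 = 0
(p2 iff p1) iff p1 = 0 iff 0 = 1
p2 iff ((p2 iff p1) iff p1) = 1/4 iff 1 = 1/4
p2 iff p2 = 1/4 iff 1/4 = 1
(p2 iff ((p2 iff p1) iff p1)) iff (p2 iff p2) = 1/4 iff 1 = 1/4
No assignment yields a value below 1/4, so this is the minimum.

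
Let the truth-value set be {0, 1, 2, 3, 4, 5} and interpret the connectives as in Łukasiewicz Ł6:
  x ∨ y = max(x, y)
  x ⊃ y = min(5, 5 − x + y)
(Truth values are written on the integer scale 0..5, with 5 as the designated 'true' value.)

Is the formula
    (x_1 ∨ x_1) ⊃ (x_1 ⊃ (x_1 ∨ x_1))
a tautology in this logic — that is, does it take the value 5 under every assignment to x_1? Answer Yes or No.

x_1 = 0 ↦ 5
x_1 = 1 ↦ 5
x_1 = 2 ↦ 5
x_1 = 3 ↦ 5
x_1 = 4 ↦ 5
x_1 = 5 ↦ 5
Every assignment gives a value ≥ 5.

Yes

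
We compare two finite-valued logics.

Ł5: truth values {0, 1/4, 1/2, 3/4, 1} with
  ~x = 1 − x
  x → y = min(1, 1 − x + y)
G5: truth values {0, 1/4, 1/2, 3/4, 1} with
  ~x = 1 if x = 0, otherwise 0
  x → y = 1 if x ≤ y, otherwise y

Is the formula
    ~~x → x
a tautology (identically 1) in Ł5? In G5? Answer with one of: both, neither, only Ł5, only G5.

only Ł5

In Ł5: every assignment gives 1 — tautology.
In G5: at x = 1/4 the value is 1/4 — not a tautology.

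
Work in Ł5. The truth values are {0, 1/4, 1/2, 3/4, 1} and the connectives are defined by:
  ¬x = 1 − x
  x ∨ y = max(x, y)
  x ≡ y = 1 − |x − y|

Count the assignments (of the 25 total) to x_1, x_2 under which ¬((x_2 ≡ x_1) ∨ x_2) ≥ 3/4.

value 1: 1 assignment (counts)
value 3/4: 2 assignments (counts)
value 1/2: 4 assignments
value 1/4: 9 assignments
value 0: 9 assignments
So 3 of the 25 assignments meet the threshold.

3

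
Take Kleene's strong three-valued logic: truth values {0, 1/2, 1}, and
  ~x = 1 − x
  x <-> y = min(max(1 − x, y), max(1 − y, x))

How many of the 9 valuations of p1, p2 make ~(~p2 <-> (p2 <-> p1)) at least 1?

2

p1 = 0, p2 = 0 ↦ 0  <
p1 = 0, p2 = 1/2 ↦ 1/2  <
p1 = 0, p2 = 1 ↦ 0  <
p1 = 1/2, p2 = 0 ↦ 1/2  <
p1 = 1/2, p2 = 1/2 ↦ 1/2  <
p1 = 1/2, p2 = 1 ↦ 1/2  <
p1 = 1, p2 = 0 ↦ 1  ≥
p1 = 1, p2 = 1/2 ↦ 1/2  <
p1 = 1, p2 = 1 ↦ 1  ≥
So 2 of the 9 assignments meet the threshold.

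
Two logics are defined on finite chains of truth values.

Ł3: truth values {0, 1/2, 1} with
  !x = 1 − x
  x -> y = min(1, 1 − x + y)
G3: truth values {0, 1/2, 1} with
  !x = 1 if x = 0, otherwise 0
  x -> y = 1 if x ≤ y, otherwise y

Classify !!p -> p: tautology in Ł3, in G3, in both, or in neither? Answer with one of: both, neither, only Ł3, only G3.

In Ł3: every assignment gives 1 — tautology.
In G3: at p = 1/2 the value is 1/2 — not a tautology.

only Ł3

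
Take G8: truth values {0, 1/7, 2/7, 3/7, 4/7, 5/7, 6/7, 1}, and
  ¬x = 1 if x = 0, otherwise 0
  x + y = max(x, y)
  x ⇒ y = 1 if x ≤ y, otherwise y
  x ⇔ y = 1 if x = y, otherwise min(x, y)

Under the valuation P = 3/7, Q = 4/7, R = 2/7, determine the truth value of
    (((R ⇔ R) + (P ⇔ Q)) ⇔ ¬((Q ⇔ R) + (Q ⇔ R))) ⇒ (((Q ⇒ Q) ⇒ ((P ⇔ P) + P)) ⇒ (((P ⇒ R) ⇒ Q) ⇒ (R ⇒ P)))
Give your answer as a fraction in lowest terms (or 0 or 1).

R ⇔ R = 2/7 ⇔ 2/7 = 1
P ⇔ Q = 3/7 ⇔ 4/7 = 3/7
(R ⇔ R) + (P ⇔ Q) = 1 + 3/7 = 1
Q ⇔ R = 4/7 ⇔ 2/7 = 2/7
Q ⇔ R = 4/7 ⇔ 2/7 = 2/7
(Q ⇔ R) + (Q ⇔ R) = 2/7 + 2/7 = 2/7
¬((Q ⇔ R) + (Q ⇔ R)) = ¬2/7 = 0
((R ⇔ R) + (P ⇔ Q)) ⇔ ¬((Q ⇔ R) + (Q ⇔ R)) = 1 ⇔ 0 = 0
Q ⇒ Q = 4/7 ⇒ 4/7 = 1
P ⇔ P = 3/7 ⇔ 3/7 = 1
(P ⇔ P) + P = 1 + 3/7 = 1
(Q ⇒ Q) ⇒ ((P ⇔ P) + P) = 1 ⇒ 1 = 1
P ⇒ R = 3/7 ⇒ 2/7 = 2/7
(P ⇒ R) ⇒ Q = 2/7 ⇒ 4/7 = 1
R ⇒ P = 2/7 ⇒ 3/7 = 1
((P ⇒ R) ⇒ Q) ⇒ (R ⇒ P) = 1 ⇒ 1 = 1
((Q ⇒ Q) ⇒ ((P ⇔ P) + P)) ⇒ (((P ⇒ R) ⇒ Q) ⇒ (R ⇒ P)) = 1 ⇒ 1 = 1
(((R ⇔ R) + (P ⇔ Q)) ⇔ ¬((Q ⇔ R) + (Q ⇔ R))) ⇒ (((Q ⇒ Q) ⇒ ((P ⇔ P) + P)) ⇒ (((P ⇒ R) ⇒ Q) ⇒ (R ⇒ P))) = 0 ⇒ 1 = 1

1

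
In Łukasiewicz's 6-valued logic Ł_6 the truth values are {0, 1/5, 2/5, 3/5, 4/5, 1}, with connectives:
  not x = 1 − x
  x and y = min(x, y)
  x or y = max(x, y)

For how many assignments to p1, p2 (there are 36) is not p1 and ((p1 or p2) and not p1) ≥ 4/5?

value 1: 1 assignment (counts)
value 4/5: 3 assignments (counts)
value 3/5: 5 assignments
value 2/5: 11 assignments
value 1/5: 9 assignments
value 0: 7 assignments
So 4 of the 36 assignments meet the threshold.

4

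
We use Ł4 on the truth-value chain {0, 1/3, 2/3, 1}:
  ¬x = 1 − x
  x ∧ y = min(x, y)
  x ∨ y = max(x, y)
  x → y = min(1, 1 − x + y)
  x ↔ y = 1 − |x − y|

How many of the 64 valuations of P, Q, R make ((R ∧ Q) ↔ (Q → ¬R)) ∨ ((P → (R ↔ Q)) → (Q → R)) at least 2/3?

value 1: 46 assignments (counts)
value 2/3: 14 assignments (counts)
value 1/3: 3 assignments
value 0: 1 assignment
So 60 of the 64 assignments meet the threshold.

60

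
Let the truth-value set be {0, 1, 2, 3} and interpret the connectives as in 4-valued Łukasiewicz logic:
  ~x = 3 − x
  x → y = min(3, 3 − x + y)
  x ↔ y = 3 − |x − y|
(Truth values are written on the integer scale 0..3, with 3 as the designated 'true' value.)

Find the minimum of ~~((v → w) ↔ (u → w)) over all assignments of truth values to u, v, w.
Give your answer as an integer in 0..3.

Take u = 0, v = 3, w = 0:
v → w = 3 → 0 = 0
u → w = 0 → 0 = 3
(v → w) ↔ (u → w) = 0 ↔ 3 = 0
~((v → w) ↔ (u → w)) = ~0 = 3
~~((v → w) ↔ (u → w)) = ~3 = 0
No assignment yields a value below 0, so this is the minimum.

0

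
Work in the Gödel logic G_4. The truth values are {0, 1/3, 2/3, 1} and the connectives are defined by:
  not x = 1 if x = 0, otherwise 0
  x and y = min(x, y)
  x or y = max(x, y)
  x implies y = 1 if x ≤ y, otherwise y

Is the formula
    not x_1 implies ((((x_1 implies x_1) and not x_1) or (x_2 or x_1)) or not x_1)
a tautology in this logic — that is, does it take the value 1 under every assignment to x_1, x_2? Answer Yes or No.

x_1 = 0, x_2 = 0 ↦ 1
x_1 = 0, x_2 = 1/3 ↦ 1
x_1 = 0, x_2 = 2/3 ↦ 1
x_1 = 0, x_2 = 1 ↦ 1
x_1 = 1/3, x_2 = 0 ↦ 1
x_1 = 1/3, x_2 = 1/3 ↦ 1
x_1 = 1/3, x_2 = 2/3 ↦ 1
x_1 = 1/3, x_2 = 1 ↦ 1
x_1 = 2/3, x_2 = 0 ↦ 1
x_1 = 2/3, x_2 = 1/3 ↦ 1
x_1 = 2/3, x_2 = 2/3 ↦ 1
x_1 = 2/3, x_2 = 1 ↦ 1
x_1 = 1, x_2 = 0 ↦ 1
x_1 = 1, x_2 = 1/3 ↦ 1
x_1 = 1, x_2 = 2/3 ↦ 1
x_1 = 1, x_2 = 1 ↦ 1
Every assignment gives a value ≥ 1.

Yes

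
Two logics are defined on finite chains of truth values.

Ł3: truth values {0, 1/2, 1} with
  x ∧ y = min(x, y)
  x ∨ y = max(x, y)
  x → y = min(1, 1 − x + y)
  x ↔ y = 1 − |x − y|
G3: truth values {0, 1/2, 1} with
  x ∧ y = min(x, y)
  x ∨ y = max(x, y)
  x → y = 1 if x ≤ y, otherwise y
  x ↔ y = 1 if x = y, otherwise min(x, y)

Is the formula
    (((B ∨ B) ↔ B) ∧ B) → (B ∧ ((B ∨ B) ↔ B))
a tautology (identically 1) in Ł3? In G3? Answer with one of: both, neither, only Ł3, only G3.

both

In Ł3: every assignment gives 1 — tautology.
In G3: every assignment gives 1 — tautology.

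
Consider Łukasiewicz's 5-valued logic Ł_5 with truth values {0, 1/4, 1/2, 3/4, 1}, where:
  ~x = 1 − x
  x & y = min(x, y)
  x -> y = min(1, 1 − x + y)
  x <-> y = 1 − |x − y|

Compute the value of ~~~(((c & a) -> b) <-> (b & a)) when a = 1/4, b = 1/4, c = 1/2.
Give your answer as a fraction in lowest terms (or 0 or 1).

c & a = 1/2 & 1/4 = 1/4
(c & a) -> b = 1/4 -> 1/4 = 1
b & a = 1/4 & 1/4 = 1/4
((c & a) -> b) <-> (b & a) = 1 <-> 1/4 = 1/4
~(((c & a) -> b) <-> (b & a)) = ~1/4 = 3/4
~~(((c & a) -> b) <-> (b & a)) = ~3/4 = 1/4
~~~(((c & a) -> b) <-> (b & a)) = ~1/4 = 3/4

3/4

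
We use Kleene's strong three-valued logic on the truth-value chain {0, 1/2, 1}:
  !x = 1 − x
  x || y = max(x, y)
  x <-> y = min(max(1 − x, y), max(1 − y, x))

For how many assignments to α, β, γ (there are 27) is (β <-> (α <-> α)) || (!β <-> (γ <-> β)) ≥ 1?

10

value 1: 10 assignments (counts)
value 1/2: 15 assignments
value 0: 2 assignments
So 10 of the 27 assignments meet the threshold.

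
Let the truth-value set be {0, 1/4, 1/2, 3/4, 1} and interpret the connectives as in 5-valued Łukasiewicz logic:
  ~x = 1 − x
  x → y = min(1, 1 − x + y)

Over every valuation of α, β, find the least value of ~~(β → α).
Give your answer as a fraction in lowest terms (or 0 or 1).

0

Take α = 0, β = 1:
β → α = 1 → 0 = 0
~(β → α) = ~0 = 1
~~(β → α) = ~1 = 0
No assignment yields a value below 0, so this is the minimum.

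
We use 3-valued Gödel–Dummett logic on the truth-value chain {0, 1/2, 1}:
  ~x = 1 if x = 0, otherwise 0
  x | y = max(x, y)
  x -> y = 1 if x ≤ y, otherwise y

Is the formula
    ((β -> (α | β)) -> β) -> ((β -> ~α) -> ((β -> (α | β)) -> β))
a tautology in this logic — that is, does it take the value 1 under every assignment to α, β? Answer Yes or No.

α = 0, β = 0 ↦ 1
α = 0, β = 1/2 ↦ 1
α = 0, β = 1 ↦ 1
α = 1/2, β = 0 ↦ 1
α = 1/2, β = 1/2 ↦ 1
α = 1/2, β = 1 ↦ 1
α = 1, β = 0 ↦ 1
α = 1, β = 1/2 ↦ 1
α = 1, β = 1 ↦ 1
Every assignment gives a value ≥ 1.

Yes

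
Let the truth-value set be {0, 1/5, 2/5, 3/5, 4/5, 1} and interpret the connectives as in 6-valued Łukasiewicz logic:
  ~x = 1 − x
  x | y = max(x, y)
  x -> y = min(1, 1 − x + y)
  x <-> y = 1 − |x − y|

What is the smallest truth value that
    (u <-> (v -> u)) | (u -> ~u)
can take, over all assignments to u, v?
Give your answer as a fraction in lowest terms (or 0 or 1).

Take u = 3/5, v = 0:
v -> u = 0 -> 3/5 = 1
u <-> (v -> u) = 3/5 <-> 1 = 3/5
~u = ~3/5 = 2/5
u -> ~u = 3/5 -> 2/5 = 4/5
(u <-> (v -> u)) | (u -> ~u) = 3/5 | 4/5 = 4/5
No assignment yields a value below 4/5, so this is the minimum.

4/5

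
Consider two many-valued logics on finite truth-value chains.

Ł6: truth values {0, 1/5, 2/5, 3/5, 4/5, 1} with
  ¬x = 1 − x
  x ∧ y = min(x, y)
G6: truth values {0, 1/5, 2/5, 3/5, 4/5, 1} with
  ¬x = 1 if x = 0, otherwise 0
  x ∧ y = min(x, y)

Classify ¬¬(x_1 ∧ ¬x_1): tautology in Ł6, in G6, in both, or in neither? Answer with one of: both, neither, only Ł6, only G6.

neither

In Ł6: at x_1 = 0 the value is 0 — not a tautology.
In G6: at x_1 = 0 the value is 0 — not a tautology.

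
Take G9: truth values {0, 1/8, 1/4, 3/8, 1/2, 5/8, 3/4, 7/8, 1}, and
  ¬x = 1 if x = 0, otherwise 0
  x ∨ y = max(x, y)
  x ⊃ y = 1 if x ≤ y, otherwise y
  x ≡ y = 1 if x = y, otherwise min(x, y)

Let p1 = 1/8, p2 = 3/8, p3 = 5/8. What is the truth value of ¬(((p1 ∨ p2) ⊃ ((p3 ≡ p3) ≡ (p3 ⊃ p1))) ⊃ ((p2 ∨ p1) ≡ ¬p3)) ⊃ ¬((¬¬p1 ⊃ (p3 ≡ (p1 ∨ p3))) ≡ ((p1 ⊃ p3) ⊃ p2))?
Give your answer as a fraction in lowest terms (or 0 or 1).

p1 ∨ p2 = 1/8 ∨ 3/8 = 3/8
p3 ≡ p3 = 5/8 ≡ 5/8 = 1
p3 ⊃ p1 = 5/8 ⊃ 1/8 = 1/8
(p3 ≡ p3) ≡ (p3 ⊃ p1) = 1 ≡ 1/8 = 1/8
(p1 ∨ p2) ⊃ ((p3 ≡ p3) ≡ (p3 ⊃ p1)) = 3/8 ⊃ 1/8 = 1/8
p2 ∨ p1 = 3/8 ∨ 1/8 = 3/8
¬p3 = ¬5/8 = 0
(p2 ∨ p1) ≡ ¬p3 = 3/8 ≡ 0 = 0
((p1 ∨ p2) ⊃ ((p3 ≡ p3) ≡ (p3 ⊃ p1))) ⊃ ((p2 ∨ p1) ≡ ¬p3) = 1/8 ⊃ 0 = 0
¬(((p1 ∨ p2) ⊃ ((p3 ≡ p3) ≡ (p3 ⊃ p1))) ⊃ ((p2 ∨ p1) ≡ ¬p3)) = ¬0 = 1
¬p1 = ¬1/8 = 0
¬¬p1 = ¬0 = 1
p1 ∨ p3 = 1/8 ∨ 5/8 = 5/8
p3 ≡ (p1 ∨ p3) = 5/8 ≡ 5/8 = 1
¬¬p1 ⊃ (p3 ≡ (p1 ∨ p3)) = 1 ⊃ 1 = 1
p1 ⊃ p3 = 1/8 ⊃ 5/8 = 1
(p1 ⊃ p3) ⊃ p2 = 1 ⊃ 3/8 = 3/8
(¬¬p1 ⊃ (p3 ≡ (p1 ∨ p3))) ≡ ((p1 ⊃ p3) ⊃ p2) = 1 ≡ 3/8 = 3/8
¬((¬¬p1 ⊃ (p3 ≡ (p1 ∨ p3))) ≡ ((p1 ⊃ p3) ⊃ p2)) = ¬3/8 = 0
¬(((p1 ∨ p2) ⊃ ((p3 ≡ p3) ≡ (p3 ⊃ p1))) ⊃ ((p2 ∨ p1) ≡ ¬p3)) ⊃ ¬((¬¬p1 ⊃ (p3 ≡ (p1 ∨ p3))) ≡ ((p1 ⊃ p3) ⊃ p2)) = 1 ⊃ 0 = 0

0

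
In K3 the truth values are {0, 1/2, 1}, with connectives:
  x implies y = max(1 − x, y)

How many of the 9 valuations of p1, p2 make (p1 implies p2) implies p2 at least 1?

4

p1 = 0, p2 = 0 ↦ 0  <
p1 = 0, p2 = 1/2 ↦ 1/2  <
p1 = 0, p2 = 1 ↦ 1  ≥
p1 = 1/2, p2 = 0 ↦ 1/2  <
p1 = 1/2, p2 = 1/2 ↦ 1/2  <
p1 = 1/2, p2 = 1 ↦ 1  ≥
p1 = 1, p2 = 0 ↦ 1  ≥
p1 = 1, p2 = 1/2 ↦ 1/2  <
p1 = 1, p2 = 1 ↦ 1  ≥
So 4 of the 9 assignments meet the threshold.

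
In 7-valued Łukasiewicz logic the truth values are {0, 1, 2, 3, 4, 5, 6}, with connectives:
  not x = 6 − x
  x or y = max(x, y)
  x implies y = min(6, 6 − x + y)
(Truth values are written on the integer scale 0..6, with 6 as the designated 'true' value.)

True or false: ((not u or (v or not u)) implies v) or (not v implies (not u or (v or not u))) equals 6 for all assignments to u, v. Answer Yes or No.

No

Counterexample: take u = 1, v = 0.
not u = not 1 = 5
not u = not 1 = 5
v or not u = 0 or 5 = 5
not u or (v or not u) = 5 or 5 = 5
(not u or (v or not u)) implies v = 5 implies 0 = 1
not v = not 0 = 6
not u = not 1 = 5
not u = not 1 = 5
v or not u = 0 or 5 = 5
not u or (v or not u) = 5 or 5 = 5
not v implies (not u or (v or not u)) = 6 implies 5 = 5
((not u or (v or not u)) implies v) or (not v implies (not u or (v or not u))) = 1 or 5 = 5
This gives 5 ≠ 6.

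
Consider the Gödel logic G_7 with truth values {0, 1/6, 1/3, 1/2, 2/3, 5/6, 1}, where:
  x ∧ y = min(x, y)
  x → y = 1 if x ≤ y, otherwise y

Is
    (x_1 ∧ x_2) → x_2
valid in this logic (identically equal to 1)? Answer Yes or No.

At x_1 = 1/2, x_2 = 1/2, for instance:
x_1 ∧ x_2 = 1/2 ∧ 1/2 = 1/2
(x_1 ∧ x_2) → x_2 = 1/2 → 1/2 = 1
and checking the remaining 48 assignments likewise gives ≥ 1 in every case.

Yes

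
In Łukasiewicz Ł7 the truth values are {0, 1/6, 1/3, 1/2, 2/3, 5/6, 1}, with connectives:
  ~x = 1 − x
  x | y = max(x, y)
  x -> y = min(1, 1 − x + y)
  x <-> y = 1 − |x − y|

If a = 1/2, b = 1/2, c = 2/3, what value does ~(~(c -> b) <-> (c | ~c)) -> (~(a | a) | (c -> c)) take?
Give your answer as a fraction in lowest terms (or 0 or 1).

c -> b = 2/3 -> 1/2 = 5/6
~(c -> b) = ~5/6 = 1/6
~c = ~2/3 = 1/3
c | ~c = 2/3 | 1/3 = 2/3
~(c -> b) <-> (c | ~c) = 1/6 <-> 2/3 = 1/2
~(~(c -> b) <-> (c | ~c)) = ~1/2 = 1/2
a | a = 1/2 | 1/2 = 1/2
~(a | a) = ~1/2 = 1/2
c -> c = 2/3 -> 2/3 = 1
~(a | a) | (c -> c) = 1/2 | 1 = 1
~(~(c -> b) <-> (c | ~c)) -> (~(a | a) | (c -> c)) = 1/2 -> 1 = 1

1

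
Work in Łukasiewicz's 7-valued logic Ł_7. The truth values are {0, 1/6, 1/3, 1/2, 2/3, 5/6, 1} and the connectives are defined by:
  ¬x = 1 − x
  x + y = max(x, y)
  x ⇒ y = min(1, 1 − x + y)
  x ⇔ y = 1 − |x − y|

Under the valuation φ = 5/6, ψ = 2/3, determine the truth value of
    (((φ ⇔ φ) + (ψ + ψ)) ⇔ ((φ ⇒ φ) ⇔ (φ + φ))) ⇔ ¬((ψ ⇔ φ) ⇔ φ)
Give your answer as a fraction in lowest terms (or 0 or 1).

1/6

φ ⇔ φ = 5/6 ⇔ 5/6 = 1
ψ + ψ = 2/3 + 2/3 = 2/3
(φ ⇔ φ) + (ψ + ψ) = 1 + 2/3 = 1
φ ⇒ φ = 5/6 ⇒ 5/6 = 1
φ + φ = 5/6 + 5/6 = 5/6
(φ ⇒ φ) ⇔ (φ + φ) = 1 ⇔ 5/6 = 5/6
((φ ⇔ φ) + (ψ + ψ)) ⇔ ((φ ⇒ φ) ⇔ (φ + φ)) = 1 ⇔ 5/6 = 5/6
ψ ⇔ φ = 2/3 ⇔ 5/6 = 5/6
(ψ ⇔ φ) ⇔ φ = 5/6 ⇔ 5/6 = 1
¬((ψ ⇔ φ) ⇔ φ) = ¬1 = 0
(((φ ⇔ φ) + (ψ + ψ)) ⇔ ((φ ⇒ φ) ⇔ (φ + φ))) ⇔ ¬((ψ ⇔ φ) ⇔ φ) = 5/6 ⇔ 0 = 1/6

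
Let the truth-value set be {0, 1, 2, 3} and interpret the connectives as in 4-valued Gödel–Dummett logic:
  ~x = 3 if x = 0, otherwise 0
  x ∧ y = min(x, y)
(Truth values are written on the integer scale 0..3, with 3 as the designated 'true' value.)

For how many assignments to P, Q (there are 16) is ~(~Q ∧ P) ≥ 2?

13

P = 0, Q = 0 ↦ 3  ≥
P = 0, Q = 1 ↦ 3  ≥
P = 0, Q = 2 ↦ 3  ≥
P = 0, Q = 3 ↦ 3  ≥
P = 1, Q = 0 ↦ 0  <
P = 1, Q = 1 ↦ 3  ≥
P = 1, Q = 2 ↦ 3  ≥
P = 1, Q = 3 ↦ 3  ≥
P = 2, Q = 0 ↦ 0  <
P = 2, Q = 1 ↦ 3  ≥
P = 2, Q = 2 ↦ 3  ≥
P = 2, Q = 3 ↦ 3  ≥
P = 3, Q = 0 ↦ 0  <
P = 3, Q = 1 ↦ 3  ≥
P = 3, Q = 2 ↦ 3  ≥
P = 3, Q = 3 ↦ 3  ≥
So 13 of the 16 assignments meet the threshold.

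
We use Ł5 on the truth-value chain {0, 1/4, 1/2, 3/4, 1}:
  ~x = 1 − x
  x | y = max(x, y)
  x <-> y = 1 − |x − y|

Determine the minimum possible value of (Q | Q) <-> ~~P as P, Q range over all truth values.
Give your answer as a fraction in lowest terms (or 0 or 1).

Take P = 0, Q = 1:
Q | Q = 1 | 1 = 1
~P = ~0 = 1
~~P = ~1 = 0
(Q | Q) <-> ~~P = 1 <-> 0 = 0
No assignment yields a value below 0, so this is the minimum.

0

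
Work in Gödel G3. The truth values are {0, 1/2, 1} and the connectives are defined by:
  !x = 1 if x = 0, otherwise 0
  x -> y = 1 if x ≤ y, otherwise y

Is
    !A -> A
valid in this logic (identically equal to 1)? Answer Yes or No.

No

Counterexample: take A = 0.
!A = !0 = 1
!A -> A = 1 -> 0 = 0
This gives 0 ≠ 1.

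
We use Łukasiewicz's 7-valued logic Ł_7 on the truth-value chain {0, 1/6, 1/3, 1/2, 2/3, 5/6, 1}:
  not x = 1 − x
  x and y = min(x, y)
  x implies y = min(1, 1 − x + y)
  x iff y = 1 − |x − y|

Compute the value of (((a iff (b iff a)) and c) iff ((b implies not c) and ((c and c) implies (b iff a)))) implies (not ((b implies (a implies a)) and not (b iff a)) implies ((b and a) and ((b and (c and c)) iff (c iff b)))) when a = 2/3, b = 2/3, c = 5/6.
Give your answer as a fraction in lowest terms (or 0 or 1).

b iff a = 2/3 iff 2/3 = 1
a iff (b iff a) = 2/3 iff 1 = 2/3
(a iff (b iff a)) and c = 2/3 and 5/6 = 2/3
not c = not 5/6 = 1/6
b implies not c = 2/3 implies 1/6 = 1/2
c and c = 5/6 and 5/6 = 5/6
b iff a = 2/3 iff 2/3 = 1
(c and c) implies (b iff a) = 5/6 implies 1 = 1
(b implies not c) and ((c and c) implies (b iff a)) = 1/2 and 1 = 1/2
((a iff (b iff a)) and c) iff ((b implies not c) and ((c and c) implies (b iff a))) = 2/3 iff 1/2 = 5/6
a implies a = 2/3 implies 2/3 = 1
b implies (a implies a) = 2/3 implies 1 = 1
b iff a = 2/3 iff 2/3 = 1
not (b iff a) = not 1 = 0
(b implies (a implies a)) and not (b iff a) = 1 and 0 = 0
not ((b implies (a implies a)) and not (b iff a)) = not 0 = 1
b and a = 2/3 and 2/3 = 2/3
c and c = 5/6 and 5/6 = 5/6
b and (c and c) = 2/3 and 5/6 = 2/3
c iff b = 5/6 iff 2/3 = 5/6
(b and (c and c)) iff (c iff b) = 2/3 iff 5/6 = 5/6
(b and a) and ((b and (c and c)) iff (c iff b)) = 2/3 and 5/6 = 2/3
not ((b implies (a implies a)) and not (b iff a)) implies ((b and a) and ((b and (c and c)) iff (c iff b))) = 1 implies 2/3 = 2/3
(((a iff (b iff a)) and c) iff ((b implies not c) and ((c and c) implies (b iff a)))) implies (not ((b implies (a implies a)) and not (b iff a)) implies ((b and a) and ((b and (c and c)) iff (c iff b)))) = 5/6 implies 2/3 = 5/6

5/6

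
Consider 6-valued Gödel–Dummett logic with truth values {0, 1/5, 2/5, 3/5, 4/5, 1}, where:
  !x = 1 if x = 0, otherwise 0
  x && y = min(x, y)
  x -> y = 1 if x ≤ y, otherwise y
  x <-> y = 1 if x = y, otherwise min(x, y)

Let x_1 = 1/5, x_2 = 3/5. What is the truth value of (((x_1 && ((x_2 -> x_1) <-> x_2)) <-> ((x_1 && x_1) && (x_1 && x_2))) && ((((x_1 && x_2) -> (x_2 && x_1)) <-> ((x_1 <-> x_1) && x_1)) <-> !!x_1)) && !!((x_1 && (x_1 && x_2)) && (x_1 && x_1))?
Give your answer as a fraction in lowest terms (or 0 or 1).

1/5

x_2 -> x_1 = 3/5 -> 1/5 = 1/5
(x_2 -> x_1) <-> x_2 = 1/5 <-> 3/5 = 1/5
x_1 && ((x_2 -> x_1) <-> x_2) = 1/5 && 1/5 = 1/5
x_1 && x_1 = 1/5 && 1/5 = 1/5
x_1 && x_2 = 1/5 && 3/5 = 1/5
(x_1 && x_1) && (x_1 && x_2) = 1/5 && 1/5 = 1/5
(x_1 && ((x_2 -> x_1) <-> x_2)) <-> ((x_1 && x_1) && (x_1 && x_2)) = 1/5 <-> 1/5 = 1
x_1 && x_2 = 1/5 && 3/5 = 1/5
x_2 && x_1 = 3/5 && 1/5 = 1/5
(x_1 && x_2) -> (x_2 && x_1) = 1/5 -> 1/5 = 1
x_1 <-> x_1 = 1/5 <-> 1/5 = 1
(x_1 <-> x_1) && x_1 = 1 && 1/5 = 1/5
((x_1 && x_2) -> (x_2 && x_1)) <-> ((x_1 <-> x_1) && x_1) = 1 <-> 1/5 = 1/5
!x_1 = !1/5 = 0
!!x_1 = !0 = 1
(((x_1 && x_2) -> (x_2 && x_1)) <-> ((x_1 <-> x_1) && x_1)) <-> !!x_1 = 1/5 <-> 1 = 1/5
((x_1 && ((x_2 -> x_1) <-> x_2)) <-> ((x_1 && x_1) && (x_1 && x_2))) && ((((x_1 && x_2) -> (x_2 && x_1)) <-> ((x_1 <-> x_1) && x_1)) <-> !!x_1) = 1 && 1/5 = 1/5
x_1 && x_2 = 1/5 && 3/5 = 1/5
x_1 && (x_1 && x_2) = 1/5 && 1/5 = 1/5
x_1 && x_1 = 1/5 && 1/5 = 1/5
(x_1 && (x_1 && x_2)) && (x_1 && x_1) = 1/5 && 1/5 = 1/5
!((x_1 && (x_1 && x_2)) && (x_1 && x_1)) = !1/5 = 0
!!((x_1 && (x_1 && x_2)) && (x_1 && x_1)) = !0 = 1
(((x_1 && ((x_2 -> x_1) <-> x_2)) <-> ((x_1 && x_1) && (x_1 && x_2))) && ((((x_1 && x_2) -> (x_2 && x_1)) <-> ((x_1 <-> x_1) && x_1)) <-> !!x_1)) && !!((x_1 && (x_1 && x_2)) && (x_1 && x_1)) = 1/5 && 1 = 1/5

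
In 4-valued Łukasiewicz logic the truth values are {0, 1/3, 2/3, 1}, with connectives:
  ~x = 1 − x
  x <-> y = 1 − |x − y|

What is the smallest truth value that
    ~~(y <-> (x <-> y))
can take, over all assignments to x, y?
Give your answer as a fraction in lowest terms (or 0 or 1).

Take x = 0, y = 0:
x <-> y = 0 <-> 0 = 1
y <-> (x <-> y) = 0 <-> 1 = 0
~(y <-> (x <-> y)) = ~0 = 1
~~(y <-> (x <-> y)) = ~1 = 0
No assignment yields a value below 0, so this is the minimum.

0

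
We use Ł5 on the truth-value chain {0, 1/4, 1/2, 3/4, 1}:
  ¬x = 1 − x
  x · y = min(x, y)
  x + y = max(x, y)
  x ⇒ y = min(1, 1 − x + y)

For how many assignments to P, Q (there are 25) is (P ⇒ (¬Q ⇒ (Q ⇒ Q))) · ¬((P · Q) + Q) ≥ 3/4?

value 1: 5 assignments (counts)
value 3/4: 5 assignments (counts)
value 1/2: 5 assignments
value 1/4: 5 assignments
value 0: 5 assignments
So 10 of the 25 assignments meet the threshold.

10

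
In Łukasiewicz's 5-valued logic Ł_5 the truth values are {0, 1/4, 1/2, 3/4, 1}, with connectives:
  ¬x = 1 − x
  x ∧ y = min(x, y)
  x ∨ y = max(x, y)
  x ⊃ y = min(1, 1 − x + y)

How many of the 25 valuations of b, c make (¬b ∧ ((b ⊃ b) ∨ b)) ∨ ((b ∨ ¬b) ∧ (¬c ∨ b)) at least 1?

value 1: 10 assignments (counts)
value 3/4: 10 assignments
value 1/2: 5 assignments
So 10 of the 25 assignments meet the threshold.

10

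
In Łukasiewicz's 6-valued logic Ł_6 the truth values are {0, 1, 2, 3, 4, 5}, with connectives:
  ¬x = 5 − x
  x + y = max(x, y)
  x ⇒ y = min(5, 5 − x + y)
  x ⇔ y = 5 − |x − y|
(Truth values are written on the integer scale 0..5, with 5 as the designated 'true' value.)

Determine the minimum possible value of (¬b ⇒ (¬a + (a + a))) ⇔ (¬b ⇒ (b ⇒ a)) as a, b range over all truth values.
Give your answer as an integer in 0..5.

3

Take a = 2, b = 0:
¬b = ¬0 = 5
¬a = ¬2 = 3
a + a = 2 + 2 = 2
¬a + (a + a) = 3 + 2 = 3
¬b ⇒ (¬a + (a + a)) = 5 ⇒ 3 = 3
¬b = ¬0 = 5
b ⇒ a = 0 ⇒ 2 = 5
¬b ⇒ (b ⇒ a) = 5 ⇒ 5 = 5
(¬b ⇒ (¬a + (a + a))) ⇔ (¬b ⇒ (b ⇒ a)) = 3 ⇔ 5 = 3
No assignment yields a value below 3, so this is the minimum.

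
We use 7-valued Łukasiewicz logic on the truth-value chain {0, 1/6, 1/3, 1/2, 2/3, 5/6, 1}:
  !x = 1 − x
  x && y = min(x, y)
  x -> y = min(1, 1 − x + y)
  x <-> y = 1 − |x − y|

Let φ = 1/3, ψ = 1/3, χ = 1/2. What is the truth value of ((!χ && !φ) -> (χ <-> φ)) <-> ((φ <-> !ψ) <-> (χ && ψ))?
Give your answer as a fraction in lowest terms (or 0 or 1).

2/3

!χ = !1/2 = 1/2
!φ = !1/3 = 2/3
!χ && !φ = 1/2 && 2/3 = 1/2
χ <-> φ = 1/2 <-> 1/3 = 5/6
(!χ && !φ) -> (χ <-> φ) = 1/2 -> 5/6 = 1
!ψ = !1/3 = 2/3
φ <-> !ψ = 1/3 <-> 2/3 = 2/3
χ && ψ = 1/2 && 1/3 = 1/3
(φ <-> !ψ) <-> (χ && ψ) = 2/3 <-> 1/3 = 2/3
((!χ && !φ) -> (χ <-> φ)) <-> ((φ <-> !ψ) <-> (χ && ψ)) = 1 <-> 2/3 = 2/3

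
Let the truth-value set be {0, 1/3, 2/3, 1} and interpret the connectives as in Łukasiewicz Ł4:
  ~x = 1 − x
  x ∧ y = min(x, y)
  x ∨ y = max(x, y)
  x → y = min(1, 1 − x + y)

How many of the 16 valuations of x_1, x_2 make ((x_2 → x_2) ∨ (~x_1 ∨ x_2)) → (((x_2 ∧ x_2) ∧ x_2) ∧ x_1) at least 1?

1

x_1 = 0, x_2 = 0 ↦ 0  <
x_1 = 0, x_2 = 1/3 ↦ 0  <
x_1 = 0, x_2 = 2/3 ↦ 0  <
x_1 = 0, x_2 = 1 ↦ 0  <
x_1 = 1/3, x_2 = 0 ↦ 0  <
x_1 = 1/3, x_2 = 1/3 ↦ 1/3  <
x_1 = 1/3, x_2 = 2/3 ↦ 1/3  <
x_1 = 1/3, x_2 = 1 ↦ 1/3  <
x_1 = 2/3, x_2 = 0 ↦ 0  <
x_1 = 2/3, x_2 = 1/3 ↦ 1/3  <
x_1 = 2/3, x_2 = 2/3 ↦ 2/3  <
x_1 = 2/3, x_2 = 1 ↦ 2/3  <
x_1 = 1, x_2 = 0 ↦ 0  <
x_1 = 1, x_2 = 1/3 ↦ 1/3  <
x_1 = 1, x_2 = 2/3 ↦ 2/3  <
x_1 = 1, x_2 = 1 ↦ 1  ≥
So 1 of the 16 assignments meets the threshold.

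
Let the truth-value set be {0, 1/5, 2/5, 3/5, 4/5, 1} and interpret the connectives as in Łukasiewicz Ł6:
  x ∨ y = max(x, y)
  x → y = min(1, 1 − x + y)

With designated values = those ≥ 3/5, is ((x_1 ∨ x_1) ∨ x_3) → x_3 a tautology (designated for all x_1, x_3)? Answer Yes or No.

No

Counterexample: take x_1 = 3/5, x_3 = 0.
x_1 ∨ x_1 = 3/5 ∨ 3/5 = 3/5
(x_1 ∨ x_1) ∨ x_3 = 3/5 ∨ 0 = 3/5
((x_1 ∨ x_1) ∨ x_3) → x_3 = 3/5 → 0 = 2/5
This gives 2/5, which is below 3/5.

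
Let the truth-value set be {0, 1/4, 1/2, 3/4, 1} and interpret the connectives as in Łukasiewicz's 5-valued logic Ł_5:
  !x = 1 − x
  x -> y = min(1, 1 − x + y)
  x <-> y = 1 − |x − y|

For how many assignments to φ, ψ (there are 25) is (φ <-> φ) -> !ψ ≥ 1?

value 1: 5 assignments (counts)
value 3/4: 5 assignments
value 1/2: 5 assignments
value 1/4: 5 assignments
value 0: 5 assignments
So 5 of the 25 assignments meet the threshold.

5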